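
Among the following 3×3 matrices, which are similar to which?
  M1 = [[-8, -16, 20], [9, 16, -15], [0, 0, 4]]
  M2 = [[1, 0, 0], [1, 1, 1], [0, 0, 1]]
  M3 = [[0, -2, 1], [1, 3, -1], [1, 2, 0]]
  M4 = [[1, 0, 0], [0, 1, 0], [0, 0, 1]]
Characteristic polynomials: χ_{M1} = (x - 4)^3, χ_{M2} = (x - 1)^3, χ_{M3} = (x - 1)^3, χ_{M4} = (x - 1)^3.

{M1}: invariant factors x - 4, (x - 4)^2.

{M2, M3}: invariant factors x - 1, (x - 1)^2.

{M4}: invariant factors x - 1, x - 1, x - 1.

Matrices are similar if and only if their invariant-factor lists agree; the partition into similarity classes is {M1}, {M2, M3}, {M4}.

3 classes: {M1}, {M2, M3}, {M4}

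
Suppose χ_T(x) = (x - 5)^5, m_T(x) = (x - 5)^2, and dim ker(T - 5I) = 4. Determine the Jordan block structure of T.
Jordan blocks: (5, 2), (5, 1), (5, 1), (5, 1)

λ = 5: algebraic multiplicity 5 (exponent in χ_T), largest block size 2 (exponent in m_T), 4 blocks (geometric multiplicity). These force block sizes [2, 1, 1, 1].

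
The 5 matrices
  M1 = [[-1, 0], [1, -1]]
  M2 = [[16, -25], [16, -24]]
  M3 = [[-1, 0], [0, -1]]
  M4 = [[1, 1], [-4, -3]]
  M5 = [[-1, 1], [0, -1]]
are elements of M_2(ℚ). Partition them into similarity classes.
3 classes: {M1, M4, M5}, {M2}, {M3}

Characteristic polynomials: χ_{M1} = (x + 1)^2, χ_{M2} = (x + 4)^2, χ_{M3} = (x + 1)^2, χ_{M4} = (x + 1)^2, χ_{M5} = (x + 1)^2.

{M1, M4, M5}: invariant factors (x + 1)^2.

{M2}: invariant factors (x + 4)^2.

{M3}: invariant factors x + 1, x + 1.

Matrices are similar if and only if their invariant-factor lists agree; the partition into similarity classes is {M1, M4, M5}, {M2}, {M3}.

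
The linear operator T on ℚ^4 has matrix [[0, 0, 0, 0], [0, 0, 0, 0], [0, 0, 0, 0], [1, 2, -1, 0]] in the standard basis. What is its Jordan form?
The characteristic polynomial is det(xI - A) = x^4, so the eigenvalues are 0 (algebraic multiplicity 4).

For λ = 0: rank(A) = 1, rank(A^2) = 0. The eigenspace has dimension 4 - 1 = 3, so there are 3 Jordan blocks; the rank sequence gives block sizes [2, 1, 1].

Assembling the blocks gives the Jordan form J above.

J = [[0, 1, 0, 0], [0, 0, 0, 0], [0, 0, 0, 0], [0, 0, 0, 0]]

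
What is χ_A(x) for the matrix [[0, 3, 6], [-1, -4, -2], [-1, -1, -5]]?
xI - A = [[x, -3, -6], [1, x + 4, 2], [1, 1, x + 5]].

Expanding det(xI - A) along the first row:
det(xI - A) = + (x)·det([[x + 4, 2], [1, x + 5]]) - (-3)·det([[1, 2], [1, x + 5]]) + (-6)·det([[1, x + 4], [1, 1]]).

Evaluating gives χ_A(x) = x^3 + 9x^2 + 27x + 27 = (x + 3)^3.

χ_A(x) = (x + 3)^3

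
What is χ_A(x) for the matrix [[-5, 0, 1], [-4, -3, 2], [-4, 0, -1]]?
xI - A = [[x + 5, 0, -1], [4, x + 3, -2], [4, 0, x + 1]].

Expanding det(xI - A) along the first row:
det(xI - A) = + (x + 5)·det([[x + 3, -2], [0, x + 1]]) - (0)·det([[4, -2], [4, x + 1]]) + (-1)·det([[4, x + 3], [4, 0]]).

Evaluating gives χ_A(x) = x^3 + 9x^2 + 27x + 27 = (x + 3)^3.

χ_A(x) = (x + 3)^3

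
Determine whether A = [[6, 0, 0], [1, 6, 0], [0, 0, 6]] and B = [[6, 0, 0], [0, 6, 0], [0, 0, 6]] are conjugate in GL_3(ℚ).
No.

Both have characteristic polynomial (x - 6)^3, but the minimal polynomial of A is (x - 6)^2 while the minimal polynomial of B is x - 6. The minimal polynomial is a similarity invariant, so A and B are not similar.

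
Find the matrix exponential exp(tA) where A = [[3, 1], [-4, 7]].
A has Jordan form J = [[5, 1], [0, 5]] with A = PJP^{-1}, so e^{tA} = P e^{tJ} P^{-1}.

For a Jordan block J_k(λ), e^{tJ_k(λ)} = e^{λt} · (I + tN + t^2 N^2/2! + ... + t^{k-1} N^{k-1}/(k-1)!) where N is the nilpotent superdiagonal part.

Assembling the blocks and conjugating back gives the entries of e^{tA} as shown above.

e^{tA} = [[(1 - 2*t)*e^{5*t}, t*e^{5*t}], [-4*t*e^{5*t}, (2*t + 1)*e^{5*t}]]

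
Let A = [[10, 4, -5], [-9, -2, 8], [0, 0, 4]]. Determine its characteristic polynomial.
xI - A = [[x - 10, -4, 5], [9, x + 2, -8], [0, 0, x - 4]].

Expanding det(xI - A) along the first row:
det(xI - A) = + (x - 10)·det([[x + 2, -8], [0, x - 4]]) - (-4)·det([[9, -8], [0, x - 4]]) + (5)·det([[9, x + 2], [0, 0]]).

Evaluating gives χ_A(x) = x^3 - 12x^2 + 48x - 64 = (x - 4)^3.

χ_A(x) = (x - 4)^3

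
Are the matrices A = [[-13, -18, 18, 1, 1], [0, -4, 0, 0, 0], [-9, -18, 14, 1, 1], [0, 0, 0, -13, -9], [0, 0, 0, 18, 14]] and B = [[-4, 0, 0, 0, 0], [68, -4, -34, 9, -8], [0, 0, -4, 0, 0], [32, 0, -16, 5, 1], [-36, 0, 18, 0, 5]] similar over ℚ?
Two matrices over a field are similar if and only if they have the same invariant factors.

Both A and B have characteristic polynomial (x - 5)^2(x + 4)^3 and minimal polynomial (x - 5)^2(x + 4). Computing further, both have invariant factors x + 4, x + 4, (x - 5)^2(x + 4). Hence A and B are similar.

Yes.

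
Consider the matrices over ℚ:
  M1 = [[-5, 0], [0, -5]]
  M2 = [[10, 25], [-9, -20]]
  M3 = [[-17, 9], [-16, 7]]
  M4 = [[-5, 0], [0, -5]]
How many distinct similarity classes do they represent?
2 classes: {M1, M4}, {M2, M3}

Characteristic polynomials: χ_{M1} = (x + 5)^2, χ_{M2} = (x + 5)^2, χ_{M3} = (x + 5)^2, χ_{M4} = (x + 5)^2.

{M1, M4}: invariant factors x + 5, x + 5.

{M2, M3}: invariant factors (x + 5)^2.

Matrices are similar if and only if their invariant-factor lists agree; the partition into similarity classes is {M1, M4}, {M2, M3}.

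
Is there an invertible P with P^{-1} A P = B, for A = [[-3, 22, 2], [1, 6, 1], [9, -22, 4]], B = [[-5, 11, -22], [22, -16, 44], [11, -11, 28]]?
No.

Both have characteristic polynomial (x - 6)^2(x + 5), but the minimal polynomial of A is (x - 6)^2(x + 5) while the minimal polynomial of B is (x - 6)(x + 5). The minimal polynomial is a similarity invariant, so A and B are not similar.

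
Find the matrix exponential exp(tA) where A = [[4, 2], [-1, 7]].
A has Jordan form J = [[5, 0], [0, 6]] with A = PJP^{-1}, so e^{tA} = P e^{tJ} P^{-1}.

For a Jordan block J_k(λ), e^{tJ_k(λ)} = e^{λt} · (I + tN + t^2 N^2/2! + ... + t^{k-1} N^{k-1}/(k-1)!) where N is the nilpotent superdiagonal part.

Assembling the blocks and conjugating back gives the entries of e^{tA} as shown above.

e^{tA} = [[(2 - e^{t})*e^{5*t}, 2*(e^{t} - 1)*e^{5*t}], [(1 - e^{t})*e^{5*t}, (2*e^{t} - 1)*e^{5*t}]]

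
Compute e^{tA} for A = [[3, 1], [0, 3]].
e^{tA} = [[e^{3*t}, t*e^{3*t}], [0, e^{3*t}]]

A has Jordan form J = [[3, 1], [0, 3]] with A = PJP^{-1}, so e^{tA} = P e^{tJ} P^{-1}.

For a Jordan block J_k(λ), e^{tJ_k(λ)} = e^{λt} · (I + tN + t^2 N^2/2! + ... + t^{k-1} N^{k-1}/(k-1)!) where N is the nilpotent superdiagonal part.

Assembling the blocks and conjugating back gives the entries of e^{tA} as shown above.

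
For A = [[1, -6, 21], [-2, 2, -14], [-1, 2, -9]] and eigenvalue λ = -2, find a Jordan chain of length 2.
We seek v_1 ∈ ker((A + 2I)^2) \ ker(A + 2I), then set v_{i+1} = (A + 2I) v_i.

One such chain is v_1 = [[1, 0, 0]]^T, v_2 = [[3, -2, -1]]^T. Check: (A + 2I) v_2 = [[0, 0, 0]]^T = 0.

v_1 = [[1, 0, 0]]^T, v_2 = [[3, -2, -1]]^T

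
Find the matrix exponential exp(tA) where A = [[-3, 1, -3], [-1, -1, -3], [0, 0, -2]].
A has Jordan form J = [[-2, 1, 0], [0, -2, 0], [0, 0, -2]] with A = PJP^{-1}, so e^{tA} = P e^{tJ} P^{-1}.

For a Jordan block J_k(λ), e^{tJ_k(λ)} = e^{λt} · (I + tN + t^2 N^2/2! + ... + t^{k-1} N^{k-1}/(k-1)!) where N is the nilpotent superdiagonal part.

Assembling the blocks and conjugating back gives the entries of e^{tA} as shown above.

e^{tA} = [[(1 - t)*e^{-2*t}, t*e^{-2*t}, -3*t*e^{-2*t}], [-t*e^{-2*t}, (t + 1)*e^{-2*t}, -3*t*e^{-2*t}], [0, 0, e^{-2*t}]]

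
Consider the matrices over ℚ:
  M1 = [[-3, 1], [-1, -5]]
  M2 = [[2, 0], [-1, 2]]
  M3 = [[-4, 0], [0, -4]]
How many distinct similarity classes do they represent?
Characteristic polynomials: χ_{M1} = (x + 4)^2, χ_{M2} = (x - 2)^2, χ_{M3} = (x + 4)^2.

{M1}: invariant factors (x + 4)^2.

{M2}: invariant factors (x - 2)^2.

{M3}: invariant factors x + 4, x + 4.

Matrices are similar if and only if their invariant-factor lists agree; the partition into similarity classes is {M1}, {M2}, {M3}.

3 classes: {M1}, {M2}, {M3}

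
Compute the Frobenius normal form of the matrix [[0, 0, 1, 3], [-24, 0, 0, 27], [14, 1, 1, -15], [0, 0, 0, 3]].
The invariant factors of A (the non-unit diagonal entries of the Smith normal form of xI - A over ℚ[x]) are x - 3, (x - 3)(x - 2)(x + 4), each dividing the next. The characteristic polynomial is their product, (x - 3)^2(x - 2)(x + 4).

The rational canonical form is the block-diagonal matrix of companion matrices C(f_i):
R = [[3, 0, 0, 0], [0, 0, 0, -24], [0, 1, 0, 14], [0, 0, 1, 1]].

R = [[3, 0, 0, 0], [0, 0, 0, -24], [0, 1, 0, 14], [0, 0, 1, 1]]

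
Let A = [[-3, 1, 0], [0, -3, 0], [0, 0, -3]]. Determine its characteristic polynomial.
χ_A(x) = (x + 3)^3

xI - A = [[x + 3, -1, 0], [0, x + 3, 0], [0, 0, x + 3]].

Expanding det(xI - A) along the first row:
det(xI - A) = + (x + 3)·det([[x + 3, 0], [0, x + 3]]) - (-1)·det([[0, 0], [0, x + 3]]) + (0)·det([[0, x + 3], [0, 0]]).

Evaluating gives χ_A(x) = x^3 + 9x^2 + 27x + 27 = (x + 3)^3.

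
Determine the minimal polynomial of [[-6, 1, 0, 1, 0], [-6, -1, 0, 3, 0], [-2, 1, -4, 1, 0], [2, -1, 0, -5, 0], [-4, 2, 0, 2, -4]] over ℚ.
m_A(x) = (x + 4)^2

The characteristic polynomial factors as (x + 4)^5. The minimal polynomial is ∏(x - λ)^{k_λ} where k_λ is the size of the largest Jordan block at λ.

For λ = -4: rank(A + 4I) = 1, and the largest Jordan block has size 2 (the smallest k with rank((A + 4I)^k) = rank((A + 4I)^(k+1))).

So m_A(x) = (x + 4)^2.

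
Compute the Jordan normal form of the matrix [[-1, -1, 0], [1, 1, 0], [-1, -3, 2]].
The characteristic polynomial is det(xI - A) = x^2(x - 2), so the eigenvalues are 0 (algebraic multiplicity 2), 2 (algebraic multiplicity 1).

For λ = 0: rank(A) = 2, rank(A^2) = 1. The eigenspace has dimension 3 - 2 = 1, so there is 1 Jordan block; the rank sequence gives block sizes [2].

For λ = 2: algebraic multiplicity 1 gives one 1×1 block.

Assembling the blocks gives the Jordan form J above.

J = [[0, 1, 0], [0, 0, 0], [0, 0, 2]]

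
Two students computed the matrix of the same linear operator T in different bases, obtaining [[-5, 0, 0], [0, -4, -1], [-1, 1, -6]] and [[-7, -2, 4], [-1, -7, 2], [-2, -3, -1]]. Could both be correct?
Two matrices over a field are similar if and only if they have the same invariant factors.

Both A and B have characteristic polynomial (x + 5)^3 and minimal polynomial (x + 5)^3. Computing further, both have invariant factors (x + 5)^3. Hence A and B are similar.

Yes.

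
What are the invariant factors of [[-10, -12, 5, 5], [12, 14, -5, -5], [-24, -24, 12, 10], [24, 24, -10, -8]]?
The Jordan structure of A has elementary divisors (x - 2)^2, (x - 2), (x - 2). Arranging the block sizes at each eigenvalue in decreasing order and taking row products gives the invariant factors.

Invariant factors (smallest first, each dividing the next): x - 2, x - 2, (x - 2)^2.

Check: the last factor (x - 2)^2 is the minimal polynomial, and the product (x - 2)^4 is the characteristic polynomial.

x - 2, x - 2, (x - 2)^2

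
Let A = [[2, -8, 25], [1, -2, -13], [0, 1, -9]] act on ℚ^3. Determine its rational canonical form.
The invariant factors of A (the non-unit diagonal entries of the Smith normal form of xI - A over ℚ[x]) are (x + 5)(x^2 + 4x - 3), each dividing the next. The characteristic polynomial is their product, (x + 5)(x^2 + 4x - 3).

The rational canonical form is the block-diagonal matrix of companion matrices C(f_i):
R = [[0, 0, 15], [1, 0, -17], [0, 1, -9]].

Note the characteristic polynomial does not split into linear factors over ℚ, so A has no Jordan form over ℚ; the rational canonical form exists over any field.

R = [[0, 0, 15], [1, 0, -17], [0, 1, -9]]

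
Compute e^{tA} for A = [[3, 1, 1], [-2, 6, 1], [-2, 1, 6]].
A has Jordan form J = [[5, 1, 0], [0, 5, 0], [0, 0, 5]] with A = PJP^{-1}, so e^{tA} = P e^{tJ} P^{-1}.

For a Jordan block J_k(λ), e^{tJ_k(λ)} = e^{λt} · (I + tN + t^2 N^2/2! + ... + t^{k-1} N^{k-1}/(k-1)!) where N is the nilpotent superdiagonal part.

Assembling the blocks and conjugating back gives the entries of e^{tA} as shown above.

e^{tA} = [[(1 - 2*t)*e^{5*t}, t*e^{5*t}, t*e^{5*t}], [-2*t*e^{5*t}, (t + 1)*e^{5*t}, t*e^{5*t}], [-2*t*e^{5*t}, t*e^{5*t}, (t + 1)*e^{5*t}]]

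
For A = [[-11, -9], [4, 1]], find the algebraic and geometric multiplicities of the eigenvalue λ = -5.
The characteristic polynomial is (x + 5)^2, so the factor x + 5 appears with exponent 2: the algebraic multiplicity is 2.

rank(A + 5I) = 1, so the eigenspace has dimension 2 - 1 = 1: the geometric multiplicity is 1.

Since 1 < 2, A is not diagonalizable.

algebraic multiplicity 2, geometric multiplicity 1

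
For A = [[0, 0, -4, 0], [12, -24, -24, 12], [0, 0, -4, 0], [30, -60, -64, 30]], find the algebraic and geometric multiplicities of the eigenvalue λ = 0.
algebraic multiplicity 2, geometric multiplicity 2

The characteristic polynomial is x^2(x - 6)(x + 4), so the factor x appears with exponent 2: the algebraic multiplicity is 2.

rank(A) = 2, so the eigenspace has dimension 4 - 2 = 2: the geometric multiplicity is 2.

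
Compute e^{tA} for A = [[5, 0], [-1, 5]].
A has Jordan form J = [[5, 1], [0, 5]] with A = PJP^{-1}, so e^{tA} = P e^{tJ} P^{-1}.

For a Jordan block J_k(λ), e^{tJ_k(λ)} = e^{λt} · (I + tN + t^2 N^2/2! + ... + t^{k-1} N^{k-1}/(k-1)!) where N is the nilpotent superdiagonal part.

Assembling the blocks and conjugating back gives the entries of e^{tA} as shown above.

e^{tA} = [[e^{5*t}, 0], [-t*e^{5*t}, e^{5*t}]]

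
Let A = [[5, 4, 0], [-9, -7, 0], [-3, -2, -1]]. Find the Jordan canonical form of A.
J = [[-1, 1, 0], [0, -1, 0], [0, 0, -1]]

The characteristic polynomial is det(xI - A) = (x + 1)^3, so the eigenvalues are -1 (algebraic multiplicity 3).

For λ = -1: rank(A + I) = 1, rank((A + I)^2) = 0. The eigenspace has dimension 3 - 1 = 2, so there are 2 Jordan blocks; the rank sequence gives block sizes [2, 1].

Assembling the blocks gives the Jordan form J above.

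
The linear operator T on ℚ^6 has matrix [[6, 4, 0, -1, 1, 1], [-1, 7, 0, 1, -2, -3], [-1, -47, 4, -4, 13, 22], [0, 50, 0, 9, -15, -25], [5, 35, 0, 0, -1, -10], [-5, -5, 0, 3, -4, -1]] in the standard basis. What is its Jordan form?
J = [[4, 1, 0, 0, 0, 0], [0, 4, 0, 0, 0, 0], [0, 0, 4, 1, 0, 0], [0, 0, 0, 4, 0, 0], [0, 0, 0, 0, 4, 0], [0, 0, 0, 0, 0, 4]]

The characteristic polynomial is det(xI - A) = (x - 4)^6, so the eigenvalues are 4 (algebraic multiplicity 6).

For λ = 4: rank(A - 4I) = 2, rank((A - 4I)^2) = 0. The eigenspace has dimension 6 - 2 = 4, so there are 4 Jordan blocks; the rank sequence gives block sizes [2, 2, 1, 1].

Assembling the blocks gives the Jordan form J above.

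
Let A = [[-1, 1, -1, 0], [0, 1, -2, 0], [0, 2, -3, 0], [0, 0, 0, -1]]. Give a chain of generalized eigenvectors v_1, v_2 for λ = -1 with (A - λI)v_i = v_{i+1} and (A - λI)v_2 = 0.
We seek v_1 ∈ ker((A + I)^2) \ ker(A + I), then set v_{i+1} = (A + I) v_i.

One such chain is v_1 = [[0, 1, 0, 0]]^T, v_2 = [[1, 2, 2, 0]]^T. Check: (A + I) v_2 = [[0, 0, 0, 0]]^T = 0.

v_1 = [[0, 1, 0, 0]]^T, v_2 = [[1, 2, 2, 0]]^T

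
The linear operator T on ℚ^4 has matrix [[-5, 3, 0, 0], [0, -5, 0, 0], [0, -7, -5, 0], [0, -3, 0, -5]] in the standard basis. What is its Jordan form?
The characteristic polynomial is det(xI - A) = (x + 5)^4, so the eigenvalues are -5 (algebraic multiplicity 4).

For λ = -5: rank(A + 5I) = 1, rank((A + 5I)^2) = 0. The eigenspace has dimension 4 - 1 = 3, so there are 3 Jordan blocks; the rank sequence gives block sizes [2, 1, 1].

Assembling the blocks gives the Jordan form J above.

J = [[-5, 1, 0, 0], [0, -5, 0, 0], [0, 0, -5, 0], [0, 0, 0, -5]]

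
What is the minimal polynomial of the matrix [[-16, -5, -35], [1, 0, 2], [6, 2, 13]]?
The characteristic polynomial factors as (x + 1)^3. The minimal polynomial is ∏(x - λ)^{k_λ} where k_λ is the size of the largest Jordan block at λ.

For λ = -1: rank(A + I) = 2, and the largest Jordan block has size 3 (the smallest k with rank((A + I)^k) = rank((A + I)^(k+1))).

So m_A(x) = (x + 1)^3.

m_A(x) = (x + 1)^3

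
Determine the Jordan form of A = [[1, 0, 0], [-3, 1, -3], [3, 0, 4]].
J = [[1, 0, 0], [0, 1, 0], [0, 0, 4]]

The characteristic polynomial is det(xI - A) = (x - 4)(x - 1)^2, so the eigenvalues are 1 (algebraic multiplicity 2), 4 (algebraic multiplicity 1).

For λ = 1: rank(A - I) = 1. The eigenspace has dimension 3 - 1 = 2, so there are 2 Jordan blocks; the rank sequence gives block sizes [1, 1].

For λ = 4: algebraic multiplicity 1 gives one 1×1 block.

Assembling the blocks gives the Jordan form J above.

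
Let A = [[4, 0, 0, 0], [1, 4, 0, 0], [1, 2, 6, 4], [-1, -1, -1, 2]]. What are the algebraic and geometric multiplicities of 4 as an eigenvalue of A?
algebraic multiplicity 4, geometric multiplicity 2

The characteristic polynomial is (x - 4)^4, so the factor x - 4 appears with exponent 4: the algebraic multiplicity is 4.

rank(A - 4I) = 2, so the eigenspace has dimension 4 - 2 = 2: the geometric multiplicity is 2.

Since 2 < 4, A is not diagonalizable.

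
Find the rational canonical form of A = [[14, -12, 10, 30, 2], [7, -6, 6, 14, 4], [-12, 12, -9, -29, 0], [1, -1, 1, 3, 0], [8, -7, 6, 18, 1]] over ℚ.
R = [[0, 0, 0, 0, 0], [1, 0, 0, 0, 6], [0, 1, 0, 0, -2], [0, 0, 1, 0, 0], [0, 0, 0, 1, 3]]

The invariant factors of A (the non-unit diagonal entries of the Smith normal form of xI - A over ℚ[x]) are x(x - 3)(x^3 + 2), each dividing the next. The characteristic polynomial is their product, x(x - 3)(x^3 + 2).

The rational canonical form is the block-diagonal matrix of companion matrices C(f_i):
R = [[0, 0, 0, 0, 0], [1, 0, 0, 0, 6], [0, 1, 0, 0, -2], [0, 0, 1, 0, 0], [0, 0, 0, 1, 3]].

Note the characteristic polynomial does not split into linear factors over ℚ, so A has no Jordan form over ℚ; the rational canonical form exists over any field.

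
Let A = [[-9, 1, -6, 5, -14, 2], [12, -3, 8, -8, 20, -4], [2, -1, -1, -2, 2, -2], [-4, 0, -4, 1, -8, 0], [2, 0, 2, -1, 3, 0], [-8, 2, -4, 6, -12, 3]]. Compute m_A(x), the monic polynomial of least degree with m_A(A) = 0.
m_A(x) = (x + 1)^2

The characteristic polynomial factors as (x + 1)^6. The minimal polynomial is ∏(x - λ)^{k_λ} where k_λ is the size of the largest Jordan block at λ.

For λ = -1: rank(A + I) = 2, and the largest Jordan block has size 2 (the smallest k with rank((A + I)^k) = rank((A + I)^(k+1))).

So m_A(x) = (x + 1)^2.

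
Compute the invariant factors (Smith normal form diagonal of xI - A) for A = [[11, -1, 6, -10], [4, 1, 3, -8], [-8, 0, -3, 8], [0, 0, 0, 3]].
The Jordan structure of A has elementary divisors (x - 3)^3, (x - 3). Arranging the block sizes at each eigenvalue in decreasing order and taking row products gives the invariant factors.

Invariant factors (smallest first, each dividing the next): x - 3, (x - 3)^3.

Check: the last factor (x - 3)^3 is the minimal polynomial, and the product (x - 3)^4 is the characteristic polynomial.

x - 3, (x - 3)^3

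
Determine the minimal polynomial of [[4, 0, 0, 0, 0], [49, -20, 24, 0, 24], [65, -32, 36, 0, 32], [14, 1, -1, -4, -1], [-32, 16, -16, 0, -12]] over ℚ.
The characteristic polynomial factors as (x - 4)^3(x + 4)^2. The minimal polynomial is ∏(x - λ)^{k_λ} where k_λ is the size of the largest Jordan block at λ.

For λ = -4: rank(A + 4I) = 4, and the largest Jordan block has size 2 (the smallest k with rank((A + 4I)^k) = rank((A + 4I)^(k+1))).
For λ = 4: rank(A - 4I) = 3, and the largest Jordan block has size 2 (the smallest k with rank((A - 4I)^k) = rank((A - 4I)^(k+1))).

So m_A(x) = (x - 4)^2(x + 4)^2.

m_A(x) = (x - 4)^2(x + 4)^2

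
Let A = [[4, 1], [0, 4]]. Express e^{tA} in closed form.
e^{tA} = [[e^{4*t}, t*e^{4*t}], [0, e^{4*t}]]

A has Jordan form J = [[4, 1], [0, 4]] with A = PJP^{-1}, so e^{tA} = P e^{tJ} P^{-1}.

For a Jordan block J_k(λ), e^{tJ_k(λ)} = e^{λt} · (I + tN + t^2 N^2/2! + ... + t^{k-1} N^{k-1}/(k-1)!) where N is the nilpotent superdiagonal part.

Assembling the blocks and conjugating back gives the entries of e^{tA} as shown above.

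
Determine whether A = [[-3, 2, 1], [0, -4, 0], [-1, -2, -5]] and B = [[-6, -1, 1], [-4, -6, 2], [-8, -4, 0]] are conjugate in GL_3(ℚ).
Two matrices over a field are similar if and only if they have the same invariant factors.

Both A and B have characteristic polynomial (x + 4)^3 and minimal polynomial (x + 4)^2. Computing further, both have invariant factors x + 4, (x + 4)^2. Hence A and B are similar.

Yes.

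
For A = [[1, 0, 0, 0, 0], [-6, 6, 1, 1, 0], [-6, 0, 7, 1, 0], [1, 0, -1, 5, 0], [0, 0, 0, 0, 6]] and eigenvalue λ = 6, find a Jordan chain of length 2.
We seek v_1 ∈ ker((A - 6I)^2) \ ker(A - 6I), then set v_{i+1} = (A - 6I) v_i.

One such chain is v_1 = [[0, 1, 1, 0, 0]]^T, v_2 = [[0, 1, 1, -1, 0]]^T. Check: (A - 6I) v_2 = [[0, 0, 0, 0, 0]]^T = 0.

v_1 = [[0, 1, 1, 0, 0]]^T, v_2 = [[0, 1, 1, -1, 0]]^T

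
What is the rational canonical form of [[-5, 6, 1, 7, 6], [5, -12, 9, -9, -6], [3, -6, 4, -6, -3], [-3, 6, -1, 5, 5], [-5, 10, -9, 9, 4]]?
R = [[-2, 0, 0, 0, 0], [0, 0, 0, 0, 4], [0, 1, 0, 0, 4], [0, 0, 1, 0, 1], [0, 0, 0, 1, -2]]

The invariant factors of A (the non-unit diagonal entries of the Smith normal form of xI - A over ℚ[x]) are x + 2, (x + 2)(x^3 - x - 2), each dividing the next. The characteristic polynomial is their product, (x + 2)^2(x^3 - x - 2).

The rational canonical form is the block-diagonal matrix of companion matrices C(f_i):
R = [[-2, 0, 0, 0, 0], [0, 0, 0, 0, 4], [0, 1, 0, 0, 4], [0, 0, 1, 0, 1], [0, 0, 0, 1, -2]].

Note the characteristic polynomial does not split into linear factors over ℚ, so A has no Jordan form over ℚ; the rational canonical form exists over any field.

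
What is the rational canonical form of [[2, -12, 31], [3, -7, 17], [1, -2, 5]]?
The invariant factors of A (the non-unit diagonal entries of the Smith normal form of xI - A over ℚ[x]) are x^3 - 5, each dividing the next. The characteristic polynomial is their product, x^3 - 5.

The rational canonical form is the block-diagonal matrix of companion matrices C(f_i):
R = [[0, 0, 5], [1, 0, 0], [0, 1, 0]].

Note the characteristic polynomial does not split into linear factors over ℚ, so A has no Jordan form over ℚ; the rational canonical form exists over any field.

R = [[0, 0, 5], [1, 0, 0], [0, 1, 0]]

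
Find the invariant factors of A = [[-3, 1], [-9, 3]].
The Jordan structure of A has elementary divisors x^2. Arranging the block sizes at each eigenvalue in decreasing order and taking row products gives the invariant factors.

Invariant factors (smallest first, each dividing the next): x^2.

Check: the last factor x^2 is the minimal polynomial, and the product x^2 is the characteristic polynomial.

x^2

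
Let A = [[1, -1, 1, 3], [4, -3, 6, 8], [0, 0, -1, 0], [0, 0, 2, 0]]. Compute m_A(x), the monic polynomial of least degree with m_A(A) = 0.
The characteristic polynomial factors as x(x + 1)^3. The minimal polynomial is ∏(x - λ)^{k_λ} where k_λ is the size of the largest Jordan block at λ.

For λ = -1: rank(A + I) = 2, and the largest Jordan block has size 2 (the smallest k with rank((A + I)^k) = rank((A + I)^(k+1))).
For λ = 0: rank(A) = 3, and the largest Jordan block has size 1 (the smallest k with rank(A^k) = rank(A^(k+1))).

So m_A(x) = x(x + 1)^2.

m_A(x) = x(x + 1)^2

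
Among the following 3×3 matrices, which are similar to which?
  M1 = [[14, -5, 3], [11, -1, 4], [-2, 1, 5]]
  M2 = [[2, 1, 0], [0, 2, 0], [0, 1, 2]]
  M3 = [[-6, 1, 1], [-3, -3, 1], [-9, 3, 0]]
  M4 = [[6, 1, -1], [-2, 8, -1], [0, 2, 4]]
Characteristic polynomials: χ_{M1} = (x - 6)^3, χ_{M2} = (x - 2)^3, χ_{M3} = (x + 3)^3, χ_{M4} = (x - 6)^3.

{M1, M4}: invariant factors (x - 6)^3.

{M2}: invariant factors x - 2, (x - 2)^2.

{M3}: invariant factors (x + 3)^3.

Matrices are similar if and only if their invariant-factor lists agree; the partition into similarity classes is {M1, M4}, {M2}, {M3}.

3 classes: {M1, M4}, {M2}, {M3}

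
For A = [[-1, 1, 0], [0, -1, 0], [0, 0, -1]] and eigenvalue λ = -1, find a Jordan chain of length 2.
We seek v_1 ∈ ker((A + I)^2) \ ker(A + I), then set v_{i+1} = (A + I) v_i.

One such chain is v_1 = [[0, 1, 0]]^T, v_2 = [[1, 0, 0]]^T. Check: (A + I) v_2 = [[0, 0, 0]]^T = 0.

v_1 = [[0, 1, 0]]^T, v_2 = [[1, 0, 0]]^T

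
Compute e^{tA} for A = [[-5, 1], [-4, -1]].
e^{tA} = [[(1 - 2*t)*e^{-3*t}, t*e^{-3*t}], [-4*t*e^{-3*t}, (2*t + 1)*e^{-3*t}]]

A has Jordan form J = [[-3, 1], [0, -3]] with A = PJP^{-1}, so e^{tA} = P e^{tJ} P^{-1}.

For a Jordan block J_k(λ), e^{tJ_k(λ)} = e^{λt} · (I + tN + t^2 N^2/2! + ... + t^{k-1} N^{k-1}/(k-1)!) where N is the nilpotent superdiagonal part.

Assembling the blocks and conjugating back gives the entries of e^{tA} as shown above.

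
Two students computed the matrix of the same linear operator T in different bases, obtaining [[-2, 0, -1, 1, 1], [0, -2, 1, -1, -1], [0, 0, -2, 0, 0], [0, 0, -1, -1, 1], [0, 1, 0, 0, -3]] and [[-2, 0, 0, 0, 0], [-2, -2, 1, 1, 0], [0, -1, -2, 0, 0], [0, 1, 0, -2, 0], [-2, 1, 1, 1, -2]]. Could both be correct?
Two matrices over a field are similar if and only if they have the same invariant factors.

Both A and B have characteristic polynomial (x + 2)^5 and minimal polynomial (x + 2)^3. Computing further, both have invariant factors x + 2, x + 2, (x + 2)^3. Hence A and B are similar.

Yes.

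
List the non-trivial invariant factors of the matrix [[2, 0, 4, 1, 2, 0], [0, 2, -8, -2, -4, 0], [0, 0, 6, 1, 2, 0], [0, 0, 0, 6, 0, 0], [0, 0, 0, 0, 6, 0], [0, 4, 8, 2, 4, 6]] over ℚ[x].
x - 6, (x - 6)(x - 2), (x - 6)^2(x - 2)

The Jordan structure of A has elementary divisors (x - 2), (x - 2), (x - 6)^2, (x - 6), (x - 6). Arranging the block sizes at each eigenvalue in decreasing order and taking row products gives the invariant factors.

Invariant factors (smallest first, each dividing the next): x - 6, (x - 6)(x - 2), (x - 6)^2(x - 2).

Check: the last factor (x - 6)^2(x - 2) is the minimal polynomial, and the product (x - 6)^4(x - 2)^2 is the characteristic polynomial.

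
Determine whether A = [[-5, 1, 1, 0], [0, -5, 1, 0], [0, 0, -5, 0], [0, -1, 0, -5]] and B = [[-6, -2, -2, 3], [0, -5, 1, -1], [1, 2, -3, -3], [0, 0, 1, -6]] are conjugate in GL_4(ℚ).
Two matrices over a field are similar if and only if they have the same invariant factors.

Both A and B have characteristic polynomial (x + 5)^4 and minimal polynomial (x + 5)^3. Computing further, both have invariant factors x + 5, (x + 5)^3. Hence A and B are similar.

Yes.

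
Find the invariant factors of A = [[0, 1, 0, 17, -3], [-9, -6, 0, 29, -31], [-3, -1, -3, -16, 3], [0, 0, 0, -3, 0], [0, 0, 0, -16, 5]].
The Jordan structure of A has elementary divisors (x + 3)^2, (x + 3)^2, (x - 5). Arranging the block sizes at each eigenvalue in decreasing order and taking row products gives the invariant factors.

Invariant factors (smallest first, each dividing the next): (x + 3)^2, (x - 5)(x + 3)^2.

Check: the last factor (x - 5)(x + 3)^2 is the minimal polynomial, and the product (x - 5)(x + 3)^4 is the characteristic polynomial.

(x + 3)^2, (x - 5)(x + 3)^2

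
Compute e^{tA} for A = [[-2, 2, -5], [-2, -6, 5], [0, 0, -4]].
A has Jordan form J = [[-4, 1, 0], [0, -4, 0], [0, 0, -4]] with A = PJP^{-1}, so e^{tA} = P e^{tJ} P^{-1}.

For a Jordan block J_k(λ), e^{tJ_k(λ)} = e^{λt} · (I + tN + t^2 N^2/2! + ... + t^{k-1} N^{k-1}/(k-1)!) where N is the nilpotent superdiagonal part.

Assembling the blocks and conjugating back gives the entries of e^{tA} as shown above.

e^{tA} = [[(2*t + 1)*e^{-4*t}, 2*t*e^{-4*t}, -5*t*e^{-4*t}], [-2*t*e^{-4*t}, (1 - 2*t)*e^{-4*t}, 5*t*e^{-4*t}], [0, 0, e^{-4*t}]]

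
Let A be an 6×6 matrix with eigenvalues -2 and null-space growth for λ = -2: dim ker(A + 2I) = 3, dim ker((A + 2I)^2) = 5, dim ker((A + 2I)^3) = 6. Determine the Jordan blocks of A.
λ = -2: successive nullity increments [3, 2, 1] count blocks of size ≥ k; block sizes are [3, 2, 1].

Jordan blocks: (-2, 3), (-2, 2), (-2, 1)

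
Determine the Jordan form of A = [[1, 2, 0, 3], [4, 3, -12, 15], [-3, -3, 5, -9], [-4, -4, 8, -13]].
The characteristic polynomial is det(xI - A) = (x + 1)^4, so the eigenvalues are -1 (algebraic multiplicity 4).

For λ = -1: rank(A + I) = 2, rank((A + I)^2) = 0. The eigenspace has dimension 4 - 2 = 2, so there are 2 Jordan blocks; the rank sequence gives block sizes [2, 2].

Assembling the blocks gives the Jordan form J above.

J = [[-1, 1, 0, 0], [0, -1, 0, 0], [0, 0, -1, 1], [0, 0, 0, -1]]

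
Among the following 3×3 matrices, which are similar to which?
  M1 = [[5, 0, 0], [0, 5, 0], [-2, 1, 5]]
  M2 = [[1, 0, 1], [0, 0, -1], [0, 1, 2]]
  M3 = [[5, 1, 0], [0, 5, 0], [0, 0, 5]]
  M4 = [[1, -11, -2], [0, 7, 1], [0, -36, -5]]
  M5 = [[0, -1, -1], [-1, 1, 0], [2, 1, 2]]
2 classes: {M1, M3}, {M2, M4, M5}

Characteristic polynomials: χ_{M1} = (x - 5)^3, χ_{M2} = (x - 1)^3, χ_{M3} = (x - 5)^3, χ_{M4} = (x - 1)^3, χ_{M5} = (x - 1)^3.

{M1, M3}: invariant factors x - 5, (x - 5)^2.

{M2, M4, M5}: invariant factors (x - 1)^3.

Matrices are similar if and only if their invariant-factor lists agree; the partition into similarity classes is {M1, M3}, {M2, M4, M5}.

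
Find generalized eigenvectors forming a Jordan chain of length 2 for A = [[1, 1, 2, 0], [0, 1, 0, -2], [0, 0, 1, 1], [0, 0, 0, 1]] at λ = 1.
v_1 = [[0, 3, -1, 1]]^T, v_2 = [[1, -2, 1, 0]]^T

We seek v_1 ∈ ker((A - I)^2) \ ker(A - I), then set v_{i+1} = (A - I) v_i.

One such chain is v_1 = [[0, 3, -1, 1]]^T, v_2 = [[1, -2, 1, 0]]^T. Check: (A - I) v_2 = [[0, 0, 0, 0]]^T = 0.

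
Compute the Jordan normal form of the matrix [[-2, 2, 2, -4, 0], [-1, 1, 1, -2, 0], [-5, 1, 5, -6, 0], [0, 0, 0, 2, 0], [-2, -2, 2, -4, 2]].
J = [[0, 0, 0, 0, 0], [0, 2, 1, 0, 0], [0, 0, 2, 0, 0], [0, 0, 0, 2, 0], [0, 0, 0, 0, 2]]

The characteristic polynomial is det(xI - A) = x(x - 2)^4, so the eigenvalues are 0 (algebraic multiplicity 1), 2 (algebraic multiplicity 4).

For λ = 0: algebraic multiplicity 1 gives one 1×1 block.

For λ = 2: rank(A - 2I) = 2, rank((A - 2I)^2) = 1. The eigenspace has dimension 5 - 2 = 3, so there are 3 Jordan blocks; the rank sequence gives block sizes [2, 1, 1].

Assembling the blocks gives the Jordan form J above.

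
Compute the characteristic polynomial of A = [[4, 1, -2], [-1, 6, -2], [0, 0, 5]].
xI - A = [[x - 4, -1, 2], [1, x - 6, 2], [0, 0, x - 5]].

Expanding det(xI - A) along the first row:
det(xI - A) = + (x - 4)·det([[x - 6, 2], [0, x - 5]]) - (-1)·det([[1, 2], [0, x - 5]]) + (2)·det([[1, x - 6], [0, 0]]).

Evaluating gives χ_A(x) = x^3 - 15x^2 + 75x - 125 = (x - 5)^3.

χ_A(x) = (x - 5)^3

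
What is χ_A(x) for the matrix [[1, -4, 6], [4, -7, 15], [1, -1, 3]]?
χ_A(x) = x^2(x + 3)

xI - A = [[x - 1, 4, -6], [-4, x + 7, -15], [-1, 1, x - 3]].

Expanding det(xI - A) along the first row:
det(xI - A) = + (x - 1)·det([[x + 7, -15], [1, x - 3]]) - (4)·det([[-4, -15], [-1, x - 3]]) + (-6)·det([[-4, x + 7], [-1, 1]]).

Evaluating gives χ_A(x) = x^3 + 3x^2 = x^2(x + 3).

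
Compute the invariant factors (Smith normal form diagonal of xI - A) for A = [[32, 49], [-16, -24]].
The Jordan structure of A has elementary divisors (x - 4)^2. Arranging the block sizes at each eigenvalue in decreasing order and taking row products gives the invariant factors.

Invariant factors (smallest first, each dividing the next): (x - 4)^2.

Check: the last factor (x - 4)^2 is the minimal polynomial, and the product (x - 4)^2 is the characteristic polynomial.

(x - 4)^2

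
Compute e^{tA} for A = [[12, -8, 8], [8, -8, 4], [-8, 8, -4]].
e^{tA} = [[(2*e^{8*t} - 1)*e^{-4*t}, -2 + 2*e^{-4*t}, 2*e^{4*t} - 2], [2*sinh(4*t), -1 + 2*e^{-4*t}, e^{4*t} - 1], [-2*sinh(4*t), 2 - 2*e^{-4*t}, 2 - e^{4*t}]]

A has Jordan form J = [[-4, 0, 0], [0, 0, 0], [0, 0, 4]] with A = PJP^{-1}, so e^{tA} = P e^{tJ} P^{-1}.

For a Jordan block J_k(λ), e^{tJ_k(λ)} = e^{λt} · (I + tN + t^2 N^2/2! + ... + t^{k-1} N^{k-1}/(k-1)!) where N is the nilpotent superdiagonal part.

Assembling the blocks and conjugating back gives the entries of e^{tA} as shown above.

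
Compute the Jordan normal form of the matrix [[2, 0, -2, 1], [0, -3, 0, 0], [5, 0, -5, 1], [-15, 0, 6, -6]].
J = [[-3, 1, 0, 0], [0, -3, 0, 0], [0, 0, -3, 0], [0, 0, 0, -3]]

The characteristic polynomial is det(xI - A) = (x + 3)^4, so the eigenvalues are -3 (algebraic multiplicity 4).

For λ = -3: rank(A + 3I) = 1, rank((A + 3I)^2) = 0. The eigenspace has dimension 4 - 1 = 3, so there are 3 Jordan blocks; the rank sequence gives block sizes [2, 1, 1].

Assembling the blocks gives the Jordan form J above.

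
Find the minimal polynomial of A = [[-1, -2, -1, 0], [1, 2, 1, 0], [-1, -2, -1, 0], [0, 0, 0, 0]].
m_A(x) = x^2

The characteristic polynomial factors as x^4. The minimal polynomial is ∏(x - λ)^{k_λ} where k_λ is the size of the largest Jordan block at λ.

For λ = 0: rank(A) = 1, and the largest Jordan block has size 2 (the smallest k with rank(A^k) = rank(A^(k+1))).

So m_A(x) = x^2.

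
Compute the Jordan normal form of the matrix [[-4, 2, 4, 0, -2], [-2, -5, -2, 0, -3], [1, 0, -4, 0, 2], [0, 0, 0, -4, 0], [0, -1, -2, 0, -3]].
J = [[-4, 1, 0, 0, 0], [0, -4, 0, 0, 0], [0, 0, -4, 1, 0], [0, 0, 0, -4, 0], [0, 0, 0, 0, -4]]

The characteristic polynomial is det(xI - A) = (x + 4)^5, so the eigenvalues are -4 (algebraic multiplicity 5).

For λ = -4: rank(A + 4I) = 2, rank((A + 4I)^2) = 0. The eigenspace has dimension 5 - 2 = 3, so there are 3 Jordan blocks; the rank sequence gives block sizes [2, 2, 1].

Assembling the blocks gives the Jordan form J above.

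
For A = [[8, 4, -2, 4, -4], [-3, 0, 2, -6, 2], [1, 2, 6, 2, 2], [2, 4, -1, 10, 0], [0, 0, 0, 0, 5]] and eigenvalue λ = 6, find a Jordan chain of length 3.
We seek v_1 ∈ ker((A - 6I)^3) \ ker((A - 6I)^2), then set v_{i+1} = (A - 6I) v_i.

One such chain is v_1 = [[-3, 4, 0, -2, 0]]^T, v_2 = [[2, -3, 1, 2, 0]]^T, v_3 = [[-2, 2, 0, -1, 0]]^T. Check: (A - 6I) v_3 = [[0, 0, 0, 0, 0]]^T = 0.

v_1 = [[-3, 4, 0, -2, 0]]^T, v_2 = [[2, -3, 1, 2, 0]]^T, v_3 = [[-2, 2, 0, -1, 0]]^T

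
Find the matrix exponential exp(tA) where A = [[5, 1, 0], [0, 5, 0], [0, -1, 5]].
e^{tA} = [[e^{5*t}, t*e^{5*t}, 0], [0, e^{5*t}, 0], [0, -t*e^{5*t}, e^{5*t}]]

A has Jordan form J = [[5, 1, 0], [0, 5, 0], [0, 0, 5]] with A = PJP^{-1}, so e^{tA} = P e^{tJ} P^{-1}.

For a Jordan block J_k(λ), e^{tJ_k(λ)} = e^{λt} · (I + tN + t^2 N^2/2! + ... + t^{k-1} N^{k-1}/(k-1)!) where N is the nilpotent superdiagonal part.

Assembling the blocks and conjugating back gives the entries of e^{tA} as shown above.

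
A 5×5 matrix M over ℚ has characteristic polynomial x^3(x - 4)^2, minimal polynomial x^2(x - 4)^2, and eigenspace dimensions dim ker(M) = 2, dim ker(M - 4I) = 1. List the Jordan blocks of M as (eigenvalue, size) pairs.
Jordan blocks: (0, 2), (0, 1), (4, 2)

λ = 0: algebraic multiplicity 3 (exponent in χ_M), largest block size 2 (exponent in m_M), 2 blocks (geometric multiplicity). These force block sizes [2, 1].
λ = 4: algebraic multiplicity 2 (exponent in χ_M), largest block size 2 (exponent in m_M), 1 block (geometric multiplicity). This forces block sizes [2].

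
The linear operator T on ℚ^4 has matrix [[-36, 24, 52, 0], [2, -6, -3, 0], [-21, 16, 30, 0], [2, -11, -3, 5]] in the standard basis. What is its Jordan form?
J = [[-4, 1, 0, 0], [0, -4, 1, 0], [0, 0, -4, 0], [0, 0, 0, 5]]

The characteristic polynomial is det(xI - A) = (x - 5)(x + 4)^3, so the eigenvalues are -4 (algebraic multiplicity 3), 5 (algebraic multiplicity 1).

For λ = -4: rank(A + 4I) = 3, rank((A + 4I)^2) = 2, rank((A + 4I)^3) = 1. The eigenspace has dimension 4 - 3 = 1, so there is 1 Jordan block; the rank sequence gives block sizes [3].

For λ = 5: algebraic multiplicity 1 gives one 1×1 block.

Assembling the blocks gives the Jordan form J above.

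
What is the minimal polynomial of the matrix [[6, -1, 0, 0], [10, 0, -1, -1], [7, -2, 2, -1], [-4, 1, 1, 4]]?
The characteristic polynomial factors as (x - 3)^4. The minimal polynomial is ∏(x - λ)^{k_λ} where k_λ is the size of the largest Jordan block at λ.

For λ = 3: rank(A - 3I) = 2, and the largest Jordan block has size 3 (the smallest k with rank((A - 3I)^k) = rank((A - 3I)^(k+1))).

So m_A(x) = (x - 3)^3.

m_A(x) = (x - 3)^3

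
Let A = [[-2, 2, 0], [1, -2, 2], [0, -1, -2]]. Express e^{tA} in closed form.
A has Jordan form J = [[-2, 1, 0], [0, -2, 1], [0, 0, -2]] with A = PJP^{-1}, so e^{tA} = P e^{tJ} P^{-1}.

For a Jordan block J_k(λ), e^{tJ_k(λ)} = e^{λt} · (I + tN + t^2 N^2/2! + ... + t^{k-1} N^{k-1}/(k-1)!) where N is the nilpotent superdiagonal part.

Assembling the blocks and conjugating back gives the entries of e^{tA} as shown above.

e^{tA} = [[(t^2 + 1)*e^{-2*t}, 2*t*e^{-2*t}, 2*t^2*e^{-2*t}], [t*e^{-2*t}, e^{-2*t}, 2*t*e^{-2*t}], [-t^2*e^{-2*t}/2, -t*e^{-2*t}, (1 - t^2)*e^{-2*t}]]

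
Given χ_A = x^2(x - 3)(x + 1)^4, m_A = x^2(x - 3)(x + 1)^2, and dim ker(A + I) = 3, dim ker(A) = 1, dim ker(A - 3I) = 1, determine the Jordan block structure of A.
λ = -1: algebraic multiplicity 4 (exponent in χ_A), largest block size 2 (exponent in m_A), 3 blocks (geometric multiplicity). These force block sizes [2, 1, 1].
λ = 0: algebraic multiplicity 2 (exponent in χ_A), largest block size 2 (exponent in m_A), 1 block (geometric multiplicity). This forces block sizes [2].
λ = 3: algebraic multiplicity 1 (exponent in χ_A), largest block size 1 (exponent in m_A), 1 block (geometric multiplicity). This forces block sizes [1].

Jordan blocks: (-1, 2), (-1, 1), (-1, 1), (0, 2), (3, 1)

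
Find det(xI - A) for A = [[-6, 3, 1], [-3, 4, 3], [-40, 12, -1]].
χ_A(x) = (x - 1)^2(x + 5)

xI - A = [[x + 6, -3, -1], [3, x - 4, -3], [40, -12, x + 1]].

Expanding det(xI - A) along the first row:
det(xI - A) = + (x + 6)·det([[x - 4, -3], [-12, x + 1]]) - (-3)·det([[3, -3], [40, x + 1]]) + (-1)·det([[3, x - 4], [40, -12]]).

Evaluating gives χ_A(x) = x^3 + 3x^2 - 9x + 5 = (x - 1)^2(x + 5).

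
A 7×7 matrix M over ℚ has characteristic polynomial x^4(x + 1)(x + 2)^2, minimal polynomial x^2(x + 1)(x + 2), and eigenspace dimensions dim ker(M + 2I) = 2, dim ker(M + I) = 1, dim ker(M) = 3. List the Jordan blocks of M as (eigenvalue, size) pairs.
λ = -2: algebraic multiplicity 2 (exponent in χ_M), largest block size 1 (exponent in m_M), 2 blocks (geometric multiplicity). These force block sizes [1, 1].
λ = -1: algebraic multiplicity 1 (exponent in χ_M), largest block size 1 (exponent in m_M), 1 block (geometric multiplicity). This forces block sizes [1].
λ = 0: algebraic multiplicity 4 (exponent in χ_M), largest block size 2 (exponent in m_M), 3 blocks (geometric multiplicity). These force block sizes [2, 1, 1].

Jordan blocks: (-2, 1), (-2, 1), (-1, 1), (0, 2), (0, 1), (0, 1)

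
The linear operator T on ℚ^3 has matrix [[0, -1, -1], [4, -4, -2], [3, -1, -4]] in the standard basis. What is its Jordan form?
The characteristic polynomial is det(xI - A) = (x + 2)(x + 3)^2, so the eigenvalues are -3 (algebraic multiplicity 2), -2 (algebraic multiplicity 1).

For λ = -3: rank(A + 3I) = 2, rank((A + 3I)^2) = 1. The eigenspace has dimension 3 - 2 = 1, so there is 1 Jordan block; the rank sequence gives block sizes [2].

For λ = -2: algebraic multiplicity 1 gives one 1×1 block.

Assembling the blocks gives the Jordan form J above.

J = [[-3, 1, 0], [0, -3, 0], [0, 0, -2]]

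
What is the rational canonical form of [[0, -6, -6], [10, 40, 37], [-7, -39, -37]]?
The invariant factors of A (the non-unit diagonal entries of the Smith normal form of xI - A over ℚ[x]) are (x - 6)(x^2 + 3x - 1), each dividing the next. The characteristic polynomial is their product, (x - 6)(x^2 + 3x - 1).

The rational canonical form is the block-diagonal matrix of companion matrices C(f_i):
R = [[0, 0, -6], [1, 0, 19], [0, 1, 3]].

Note the characteristic polynomial does not split into linear factors over ℚ, so A has no Jordan form over ℚ; the rational canonical form exists over any field.

R = [[0, 0, -6], [1, 0, 19], [0, 1, 3]]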